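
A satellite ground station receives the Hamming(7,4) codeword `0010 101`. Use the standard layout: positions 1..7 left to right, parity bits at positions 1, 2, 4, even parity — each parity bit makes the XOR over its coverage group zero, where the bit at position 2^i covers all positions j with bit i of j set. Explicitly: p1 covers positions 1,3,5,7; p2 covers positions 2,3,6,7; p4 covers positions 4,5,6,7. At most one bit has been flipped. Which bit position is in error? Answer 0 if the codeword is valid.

1

s1: b1⊕b3⊕b5⊕b7 = 0⊕1⊕1⊕1 = 1
s2: b2⊕b3⊕b6⊕b7 = 0⊕1⊕0⊕1 = 0
s4: b4⊕b5⊕b6⊕b7 = 0⊕1⊕0⊕1 = 0
Syndrome (s4...s1) = 001 → position 1.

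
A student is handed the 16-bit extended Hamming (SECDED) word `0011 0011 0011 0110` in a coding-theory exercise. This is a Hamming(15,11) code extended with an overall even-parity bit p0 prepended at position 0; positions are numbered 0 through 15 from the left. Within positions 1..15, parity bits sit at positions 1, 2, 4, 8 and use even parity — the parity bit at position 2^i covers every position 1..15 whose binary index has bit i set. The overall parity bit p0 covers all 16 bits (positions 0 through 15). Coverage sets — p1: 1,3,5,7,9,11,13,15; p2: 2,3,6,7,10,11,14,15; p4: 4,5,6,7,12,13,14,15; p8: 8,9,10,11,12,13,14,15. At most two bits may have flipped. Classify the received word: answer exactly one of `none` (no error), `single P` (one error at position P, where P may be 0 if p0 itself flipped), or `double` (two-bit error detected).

s1: b1⊕b3⊕b5⊕b7⊕b9⊕b11⊕b13⊕b15 = 0⊕1⊕0⊕1⊕0⊕1⊕1⊕0 = 0
s2: b2⊕b3⊕b6⊕b7⊕b10⊕b11⊕b14⊕b15 = 1⊕1⊕1⊕1⊕1⊕1⊕1⊕0 = 1
s4: b4⊕b5⊕b6⊕b7⊕b12⊕b13⊕b14⊕b15 = 0⊕0⊕1⊕1⊕0⊕1⊕1⊕0 = 0
s8: b8⊕b9⊕b10⊕b11⊕b12⊕b13⊕b14⊕b15 = 0⊕0⊕1⊕1⊕0⊕1⊕1⊕0 = 0
Syndrome (s8...s1) = 0010 → position 2.
Overall parity (XOR of all 16 bits, including p0): 0⊕0⊕1⊕1⊕0⊕0⊕1⊕1⊕0⊕0⊕1⊕1⊕0⊕1⊕1⊕0 = 0
Overall=0, syndrome position=2 → double-bit error detected (uncorrectable).

double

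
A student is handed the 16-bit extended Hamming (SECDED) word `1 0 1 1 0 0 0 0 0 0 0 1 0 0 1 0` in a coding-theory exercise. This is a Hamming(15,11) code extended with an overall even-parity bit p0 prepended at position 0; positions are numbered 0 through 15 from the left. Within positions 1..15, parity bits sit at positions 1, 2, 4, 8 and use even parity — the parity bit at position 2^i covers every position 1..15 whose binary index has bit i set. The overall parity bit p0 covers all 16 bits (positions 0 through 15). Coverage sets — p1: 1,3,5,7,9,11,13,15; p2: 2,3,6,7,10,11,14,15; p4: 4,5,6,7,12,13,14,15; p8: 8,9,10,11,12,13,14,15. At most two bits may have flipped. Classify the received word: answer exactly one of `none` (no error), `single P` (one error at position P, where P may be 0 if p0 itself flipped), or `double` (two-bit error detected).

single 4

s1: b1⊕b3⊕b5⊕b7⊕b9⊕b11⊕b13⊕b15 = 0⊕1⊕0⊕0⊕0⊕1⊕0⊕0 = 0
s2: b2⊕b3⊕b6⊕b7⊕b10⊕b11⊕b14⊕b15 = 1⊕1⊕0⊕0⊕0⊕1⊕1⊕0 = 0
s4: b4⊕b5⊕b6⊕b7⊕b12⊕b13⊕b14⊕b15 = 0⊕0⊕0⊕0⊕0⊕0⊕1⊕0 = 1
s8: b8⊕b9⊕b10⊕b11⊕b12⊕b13⊕b14⊕b15 = 0⊕0⊕0⊕1⊕0⊕0⊕1⊕0 = 0
Syndrome (s8...s1) = 0100 → position 4.
Overall parity (XOR of all 16 bits, including p0): 1⊕0⊕1⊕1⊕0⊕0⊕0⊕0⊕0⊕0⊕0⊕1⊕0⊕0⊕1⊕0 = 1
Overall=1, syndrome position=4 → single-bit error at position 4.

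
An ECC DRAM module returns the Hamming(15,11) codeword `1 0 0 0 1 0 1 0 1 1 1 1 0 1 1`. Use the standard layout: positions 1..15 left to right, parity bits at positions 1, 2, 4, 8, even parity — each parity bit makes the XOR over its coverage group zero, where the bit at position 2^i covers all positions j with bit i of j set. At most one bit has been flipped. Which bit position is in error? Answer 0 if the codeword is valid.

s1: b1⊕b3⊕b5⊕b7⊕b9⊕b11⊕b13⊕b15 = 1⊕0⊕1⊕1⊕1⊕1⊕0⊕1 = 0
s2: b2⊕b3⊕b6⊕b7⊕b10⊕b11⊕b14⊕b15 = 0⊕0⊕0⊕1⊕1⊕1⊕1⊕1 = 1
s4: b4⊕b5⊕b6⊕b7⊕b12⊕b13⊕b14⊕b15 = 0⊕1⊕0⊕1⊕1⊕0⊕1⊕1 = 1
s8: b8⊕b9⊕b10⊕b11⊕b12⊕b13⊕b14⊕b15 = 0⊕1⊕1⊕1⊕1⊕0⊕1⊕1 = 0
Syndrome (s8...s1) = 0110 → position 6.

6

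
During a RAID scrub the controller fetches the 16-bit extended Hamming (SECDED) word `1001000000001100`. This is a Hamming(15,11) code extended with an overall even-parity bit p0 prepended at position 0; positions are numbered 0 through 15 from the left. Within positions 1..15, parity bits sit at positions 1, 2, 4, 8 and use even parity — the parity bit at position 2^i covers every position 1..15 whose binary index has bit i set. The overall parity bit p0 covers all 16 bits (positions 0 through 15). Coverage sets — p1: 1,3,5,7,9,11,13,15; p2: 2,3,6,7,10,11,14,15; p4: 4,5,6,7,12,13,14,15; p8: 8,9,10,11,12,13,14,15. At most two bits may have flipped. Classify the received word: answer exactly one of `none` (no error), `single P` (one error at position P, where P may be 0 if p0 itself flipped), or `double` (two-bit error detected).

s1: b1⊕b3⊕b5⊕b7⊕b9⊕b11⊕b13⊕b15 = 0⊕1⊕0⊕0⊕0⊕0⊕1⊕0 = 0
s2: b2⊕b3⊕b6⊕b7⊕b10⊕b11⊕b14⊕b15 = 0⊕1⊕0⊕0⊕0⊕0⊕0⊕0 = 1
s4: b4⊕b5⊕b6⊕b7⊕b12⊕b13⊕b14⊕b15 = 0⊕0⊕0⊕0⊕1⊕1⊕0⊕0 = 0
s8: b8⊕b9⊕b10⊕b11⊕b12⊕b13⊕b14⊕b15 = 0⊕0⊕0⊕0⊕1⊕1⊕0⊕0 = 0
Syndrome (s8...s1) = 0010 → position 2.
Overall parity (XOR of all 16 bits, including p0): 1⊕0⊕0⊕1⊕0⊕0⊕0⊕0⊕0⊕0⊕0⊕0⊕1⊕1⊕0⊕0 = 0
Overall=0, syndrome position=2 → double-bit error detected (uncorrectable).

double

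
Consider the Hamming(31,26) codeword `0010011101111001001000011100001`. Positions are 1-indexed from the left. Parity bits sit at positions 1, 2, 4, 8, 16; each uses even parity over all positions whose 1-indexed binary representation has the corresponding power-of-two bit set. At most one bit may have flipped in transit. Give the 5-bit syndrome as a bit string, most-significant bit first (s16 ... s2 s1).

01101

s1: b1⊕b3⊕b5⊕b7⊕b9⊕b11⊕b13⊕b15⊕b17⊕b19⊕b21⊕b23⊕b25⊕b27⊕b29⊕b31 = 0⊕1⊕0⊕1⊕0⊕1⊕1⊕0⊕0⊕1⊕0⊕0⊕1⊕0⊕0⊕1 = 1
s2: b2⊕b3⊕b6⊕b7⊕b10⊕b11⊕b14⊕b15⊕b18⊕b19⊕b22⊕b23⊕b26⊕b27⊕b30⊕b31 = 0⊕1⊕1⊕1⊕1⊕1⊕0⊕0⊕0⊕1⊕0⊕0⊕1⊕0⊕0⊕1 = 0
s4: b4⊕b5⊕b6⊕b7⊕b12⊕b13⊕b14⊕b15⊕b20⊕b21⊕b22⊕b23⊕b28⊕b29⊕b30⊕b31 = 0⊕0⊕1⊕1⊕1⊕1⊕0⊕0⊕0⊕0⊕0⊕0⊕0⊕0⊕0⊕1 = 1
s8: b8⊕b9⊕b10⊕b11⊕b12⊕b13⊕b14⊕b15⊕b24⊕b25⊕b26⊕b27⊕b28⊕b29⊕b30⊕b31 = 1⊕0⊕1⊕1⊕1⊕1⊕0⊕0⊕1⊕1⊕1⊕0⊕0⊕0⊕0⊕1 = 1
s16: b16⊕b17⊕b18⊕b19⊕b20⊕b21⊕b22⊕b23⊕b24⊕b25⊕b26⊕b27⊕b28⊕b29⊕b30⊕b31 = 1⊕0⊕0⊕1⊕0⊕0⊕0⊕0⊕1⊕1⊕1⊕0⊕0⊕0⊕0⊕1 = 0
Syndrome (s16...s1) = 01101 → position 13.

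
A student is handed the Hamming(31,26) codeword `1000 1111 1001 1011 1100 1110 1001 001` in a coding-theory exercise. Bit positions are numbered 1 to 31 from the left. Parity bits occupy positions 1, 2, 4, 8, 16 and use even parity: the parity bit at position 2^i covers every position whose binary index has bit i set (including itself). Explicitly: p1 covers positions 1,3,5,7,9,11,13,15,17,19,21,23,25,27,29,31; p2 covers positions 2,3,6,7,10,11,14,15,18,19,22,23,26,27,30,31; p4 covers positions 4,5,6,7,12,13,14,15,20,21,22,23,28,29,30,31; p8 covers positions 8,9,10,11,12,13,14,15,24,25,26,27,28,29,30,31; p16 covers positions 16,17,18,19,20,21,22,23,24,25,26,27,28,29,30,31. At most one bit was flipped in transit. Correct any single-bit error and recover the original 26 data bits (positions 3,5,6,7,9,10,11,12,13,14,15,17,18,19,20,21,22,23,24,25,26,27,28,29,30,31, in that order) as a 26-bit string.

s1: b1⊕b3⊕b5⊕b7⊕b9⊕b11⊕b13⊕b15⊕b17⊕b19⊕b21⊕b23⊕b25⊕b27⊕b29⊕b31 = 1⊕0⊕1⊕1⊕1⊕0⊕1⊕1⊕1⊕0⊕1⊕1⊕1⊕0⊕0⊕1 = 1
s2: b2⊕b3⊕b6⊕b7⊕b10⊕b11⊕b14⊕b15⊕b18⊕b19⊕b22⊕b23⊕b26⊕b27⊕b30⊕b31 = 0⊕0⊕1⊕1⊕0⊕0⊕0⊕1⊕1⊕0⊕1⊕1⊕0⊕0⊕0⊕1 = 1
s4: b4⊕b5⊕b6⊕b7⊕b12⊕b13⊕b14⊕b15⊕b20⊕b21⊕b22⊕b23⊕b28⊕b29⊕b30⊕b31 = 0⊕1⊕1⊕1⊕1⊕1⊕0⊕1⊕0⊕1⊕1⊕1⊕1⊕0⊕0⊕1 = 1
s8: b8⊕b9⊕b10⊕b11⊕b12⊕b13⊕b14⊕b15⊕b24⊕b25⊕b26⊕b27⊕b28⊕b29⊕b30⊕b31 = 1⊕1⊕0⊕0⊕1⊕1⊕0⊕1⊕0⊕1⊕0⊕0⊕1⊕0⊕0⊕1 = 0
s16: b16⊕b17⊕b18⊕b19⊕b20⊕b21⊕b22⊕b23⊕b24⊕b25⊕b26⊕b27⊕b28⊕b29⊕b30⊕b31 = 1⊕1⊕1⊕0⊕0⊕1⊕1⊕1⊕0⊕1⊕0⊕0⊕1⊕0⊕0⊕1 = 1
Syndrome (s16...s1) = 10111 → position 23.
Flip bit 23: corrected codeword = 1000111110011011110011001001001
Data bits at positions 3,5,6,7,9,10,11,12,13,14,15,17,18,19,20,21,22,23,24,25,26,27,28,29,30,31: 01111001101110011001001001

01111001101110011001001001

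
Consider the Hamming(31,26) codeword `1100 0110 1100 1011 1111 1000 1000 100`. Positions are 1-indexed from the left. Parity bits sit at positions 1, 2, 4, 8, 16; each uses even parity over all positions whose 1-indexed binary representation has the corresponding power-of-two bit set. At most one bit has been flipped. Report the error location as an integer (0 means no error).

s1: b1⊕b3⊕b5⊕b7⊕b9⊕b11⊕b13⊕b15⊕b17⊕b19⊕b21⊕b23⊕b25⊕b27⊕b29⊕b31 = 1⊕0⊕0⊕1⊕1⊕0⊕1⊕1⊕1⊕1⊕1⊕0⊕1⊕0⊕1⊕0 = 0
s2: b2⊕b3⊕b6⊕b7⊕b10⊕b11⊕b14⊕b15⊕b18⊕b19⊕b22⊕b23⊕b26⊕b27⊕b30⊕b31 = 1⊕0⊕1⊕1⊕1⊕0⊕0⊕1⊕1⊕1⊕0⊕0⊕0⊕0⊕0⊕0 = 1
s4: b4⊕b5⊕b6⊕b7⊕b12⊕b13⊕b14⊕b15⊕b20⊕b21⊕b22⊕b23⊕b28⊕b29⊕b30⊕b31 = 0⊕0⊕1⊕1⊕0⊕1⊕0⊕1⊕1⊕1⊕0⊕0⊕0⊕1⊕0⊕0 = 1
s8: b8⊕b9⊕b10⊕b11⊕b12⊕b13⊕b14⊕b15⊕b24⊕b25⊕b26⊕b27⊕b28⊕b29⊕b30⊕b31 = 0⊕1⊕1⊕0⊕0⊕1⊕0⊕1⊕0⊕1⊕0⊕0⊕0⊕1⊕0⊕0 = 0
s16: b16⊕b17⊕b18⊕b19⊕b20⊕b21⊕b22⊕b23⊕b24⊕b25⊕b26⊕b27⊕b28⊕b29⊕b30⊕b31 = 1⊕1⊕1⊕1⊕1⊕1⊕0⊕0⊕0⊕1⊕0⊕0⊕0⊕1⊕0⊕0 = 0
Syndrome (s16...s1) = 00110 → position 6.

6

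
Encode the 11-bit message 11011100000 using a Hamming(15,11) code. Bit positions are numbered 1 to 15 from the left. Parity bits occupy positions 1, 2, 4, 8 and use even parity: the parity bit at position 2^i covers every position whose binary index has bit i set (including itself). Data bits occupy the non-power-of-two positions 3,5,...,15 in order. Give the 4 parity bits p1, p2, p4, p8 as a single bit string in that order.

Place data bits at non-power-of-two positions: b3=1, b5=1, b6=0, b7=1, b9=1, b10=1, b11=0, b12=0, b13=0, b14=0, b15=0.
p1 = XOR of data positions {3,5,7,9,11,13,15} = 1⊕1⊕1⊕1⊕0⊕0⊕0 = 0
p2 = XOR of data positions {3,6,7,10,11,14,15} = 1⊕0⊕1⊕1⊕0⊕0⊕0 = 1
p4 = XOR of data positions {5,6,7,12,13,14,15} = 1⊕0⊕1⊕0⊕0⊕0⊕0 = 0
p8 = XOR of data positions {9,10,11,12,13,14,15} = 1⊕1⊕0⊕0⊕0⊕0⊕0 = 0
Parity bits p1,p2,p4,p8 = 0100

0100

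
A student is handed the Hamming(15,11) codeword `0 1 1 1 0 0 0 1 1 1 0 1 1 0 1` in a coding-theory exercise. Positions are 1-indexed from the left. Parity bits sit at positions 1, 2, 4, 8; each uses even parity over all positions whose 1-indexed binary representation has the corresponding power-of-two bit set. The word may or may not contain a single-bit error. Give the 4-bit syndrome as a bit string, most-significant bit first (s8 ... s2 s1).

s1: b1⊕b3⊕b5⊕b7⊕b9⊕b11⊕b13⊕b15 = 0⊕1⊕0⊕0⊕1⊕0⊕1⊕1 = 0
s2: b2⊕b3⊕b6⊕b7⊕b10⊕b11⊕b14⊕b15 = 1⊕1⊕0⊕0⊕1⊕0⊕0⊕1 = 0
s4: b4⊕b5⊕b6⊕b7⊕b12⊕b13⊕b14⊕b15 = 1⊕0⊕0⊕0⊕1⊕1⊕0⊕1 = 0
s8: b8⊕b9⊕b10⊕b11⊕b12⊕b13⊕b14⊕b15 = 1⊕1⊕1⊕0⊕1⊕1⊕0⊕1 = 0
Syndrome (s8...s1) = 0000 → position 0 (no error).

0000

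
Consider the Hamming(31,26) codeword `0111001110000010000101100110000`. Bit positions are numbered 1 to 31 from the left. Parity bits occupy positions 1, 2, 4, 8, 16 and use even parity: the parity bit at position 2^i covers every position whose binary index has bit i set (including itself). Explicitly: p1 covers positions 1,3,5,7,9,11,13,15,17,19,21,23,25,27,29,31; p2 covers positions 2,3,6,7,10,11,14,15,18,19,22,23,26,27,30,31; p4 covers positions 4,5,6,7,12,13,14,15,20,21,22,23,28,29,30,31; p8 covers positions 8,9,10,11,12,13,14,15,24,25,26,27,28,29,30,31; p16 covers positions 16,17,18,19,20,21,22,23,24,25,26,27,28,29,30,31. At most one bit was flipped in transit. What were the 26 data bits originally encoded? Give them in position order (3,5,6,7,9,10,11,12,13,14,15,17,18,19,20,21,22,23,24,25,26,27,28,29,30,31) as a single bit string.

10011000001000101110110000

s1: b1⊕b3⊕b5⊕b7⊕b9⊕b11⊕b13⊕b15⊕b17⊕b19⊕b21⊕b23⊕b25⊕b27⊕b29⊕b31 = 0⊕1⊕0⊕1⊕1⊕0⊕0⊕1⊕0⊕0⊕0⊕1⊕0⊕1⊕0⊕0 = 0
s2: b2⊕b3⊕b6⊕b7⊕b10⊕b11⊕b14⊕b15⊕b18⊕b19⊕b22⊕b23⊕b26⊕b27⊕b30⊕b31 = 1⊕1⊕0⊕1⊕0⊕0⊕0⊕1⊕0⊕0⊕1⊕1⊕1⊕1⊕0⊕0 = 0
s4: b4⊕b5⊕b6⊕b7⊕b12⊕b13⊕b14⊕b15⊕b20⊕b21⊕b22⊕b23⊕b28⊕b29⊕b30⊕b31 = 1⊕0⊕0⊕1⊕0⊕0⊕0⊕1⊕1⊕0⊕1⊕1⊕0⊕0⊕0⊕0 = 0
s8: b8⊕b9⊕b10⊕b11⊕b12⊕b13⊕b14⊕b15⊕b24⊕b25⊕b26⊕b27⊕b28⊕b29⊕b30⊕b31 = 1⊕1⊕0⊕0⊕0⊕0⊕0⊕1⊕0⊕0⊕1⊕1⊕0⊕0⊕0⊕0 = 1
s16: b16⊕b17⊕b18⊕b19⊕b20⊕b21⊕b22⊕b23⊕b24⊕b25⊕b26⊕b27⊕b28⊕b29⊕b30⊕b31 = 0⊕0⊕0⊕0⊕1⊕0⊕1⊕1⊕0⊕0⊕1⊕1⊕0⊕0⊕0⊕0 = 1
Syndrome (s16...s1) = 11000 → position 24.
Flip bit 24: corrected codeword = 0111001110000010000101110110000
Data bits at positions 3,5,6,7,9,10,11,12,13,14,15,17,18,19,20,21,22,23,24,25,26,27,28,29,30,31: 10011000001000101110110000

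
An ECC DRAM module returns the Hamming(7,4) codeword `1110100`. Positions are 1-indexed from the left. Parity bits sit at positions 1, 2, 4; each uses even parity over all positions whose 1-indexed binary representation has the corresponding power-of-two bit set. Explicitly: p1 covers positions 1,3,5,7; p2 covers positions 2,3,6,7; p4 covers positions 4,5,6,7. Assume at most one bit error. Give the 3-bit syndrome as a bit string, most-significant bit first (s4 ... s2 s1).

101

s1: b1⊕b3⊕b5⊕b7 = 1⊕1⊕1⊕0 = 1
s2: b2⊕b3⊕b6⊕b7 = 1⊕1⊕0⊕0 = 0
s4: b4⊕b5⊕b6⊕b7 = 0⊕1⊕0⊕0 = 1
Syndrome (s4...s1) = 101 → position 5.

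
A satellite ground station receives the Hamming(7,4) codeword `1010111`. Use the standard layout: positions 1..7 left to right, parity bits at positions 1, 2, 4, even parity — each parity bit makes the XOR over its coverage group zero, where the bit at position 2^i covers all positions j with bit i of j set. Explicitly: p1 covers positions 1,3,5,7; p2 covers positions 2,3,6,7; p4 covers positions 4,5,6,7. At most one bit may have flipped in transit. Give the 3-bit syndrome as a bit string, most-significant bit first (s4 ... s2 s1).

s1: b1⊕b3⊕b5⊕b7 = 1⊕1⊕1⊕1 = 0
s2: b2⊕b3⊕b6⊕b7 = 0⊕1⊕1⊕1 = 1
s4: b4⊕b5⊕b6⊕b7 = 0⊕1⊕1⊕1 = 1
Syndrome (s4...s1) = 110 → position 6.

110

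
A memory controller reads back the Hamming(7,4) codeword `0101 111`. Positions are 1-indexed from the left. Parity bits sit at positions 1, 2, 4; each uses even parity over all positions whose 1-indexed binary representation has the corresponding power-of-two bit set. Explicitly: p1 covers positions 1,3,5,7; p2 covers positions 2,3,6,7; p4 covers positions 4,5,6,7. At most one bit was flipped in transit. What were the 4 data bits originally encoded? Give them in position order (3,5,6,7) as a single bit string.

0111

s1: b1⊕b3⊕b5⊕b7 = 0⊕0⊕1⊕1 = 0
s2: b2⊕b3⊕b6⊕b7 = 1⊕0⊕1⊕1 = 1
s4: b4⊕b5⊕b6⊕b7 = 1⊕1⊕1⊕1 = 0
Syndrome (s4...s1) = 010 → position 2.
Flip bit 2: corrected codeword = 0001111
Data bits at positions 3,5,6,7: 0111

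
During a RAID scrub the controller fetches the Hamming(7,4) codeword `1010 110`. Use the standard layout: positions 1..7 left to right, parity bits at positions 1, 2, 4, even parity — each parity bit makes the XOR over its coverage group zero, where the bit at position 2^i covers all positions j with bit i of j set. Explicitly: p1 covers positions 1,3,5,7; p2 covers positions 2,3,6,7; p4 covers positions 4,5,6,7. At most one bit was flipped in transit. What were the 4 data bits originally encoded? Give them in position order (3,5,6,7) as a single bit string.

1110

s1: b1⊕b3⊕b5⊕b7 = 1⊕1⊕1⊕0 = 1
s2: b2⊕b3⊕b6⊕b7 = 0⊕1⊕1⊕0 = 0
s4: b4⊕b5⊕b6⊕b7 = 0⊕1⊕1⊕0 = 0
Syndrome (s4...s1) = 001 → position 1.
Flip bit 1: corrected codeword = 0010110
Data bits at positions 3,5,6,7: 1110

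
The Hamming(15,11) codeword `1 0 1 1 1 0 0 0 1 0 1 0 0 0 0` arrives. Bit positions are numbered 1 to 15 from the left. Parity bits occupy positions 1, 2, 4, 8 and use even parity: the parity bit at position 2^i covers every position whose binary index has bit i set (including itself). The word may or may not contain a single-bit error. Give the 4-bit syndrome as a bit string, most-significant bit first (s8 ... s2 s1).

s1: b1⊕b3⊕b5⊕b7⊕b9⊕b11⊕b13⊕b15 = 1⊕1⊕1⊕0⊕1⊕1⊕0⊕0 = 1
s2: b2⊕b3⊕b6⊕b7⊕b10⊕b11⊕b14⊕b15 = 0⊕1⊕0⊕0⊕0⊕1⊕0⊕0 = 0
s4: b4⊕b5⊕b6⊕b7⊕b12⊕b13⊕b14⊕b15 = 1⊕1⊕0⊕0⊕0⊕0⊕0⊕0 = 0
s8: b8⊕b9⊕b10⊕b11⊕b12⊕b13⊕b14⊕b15 = 0⊕1⊕0⊕1⊕0⊕0⊕0⊕0 = 0
Syndrome (s8...s1) = 0001 → position 1.

0001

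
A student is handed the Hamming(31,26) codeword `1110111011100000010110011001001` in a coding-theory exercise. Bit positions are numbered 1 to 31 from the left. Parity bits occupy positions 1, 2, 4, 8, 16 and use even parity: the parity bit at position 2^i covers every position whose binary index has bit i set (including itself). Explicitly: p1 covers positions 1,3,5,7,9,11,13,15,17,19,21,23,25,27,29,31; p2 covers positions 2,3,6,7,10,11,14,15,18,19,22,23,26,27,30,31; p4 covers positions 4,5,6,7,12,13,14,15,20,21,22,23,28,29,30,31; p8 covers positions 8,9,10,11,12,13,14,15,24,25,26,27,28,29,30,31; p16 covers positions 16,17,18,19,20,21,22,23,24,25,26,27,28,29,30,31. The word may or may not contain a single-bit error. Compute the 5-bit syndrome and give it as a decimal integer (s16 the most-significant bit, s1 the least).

29

s1: b1⊕b3⊕b5⊕b7⊕b9⊕b11⊕b13⊕b15⊕b17⊕b19⊕b21⊕b23⊕b25⊕b27⊕b29⊕b31 = 1⊕1⊕1⊕1⊕1⊕1⊕0⊕0⊕0⊕0⊕1⊕0⊕1⊕0⊕0⊕1 = 1
s2: b2⊕b3⊕b6⊕b7⊕b10⊕b11⊕b14⊕b15⊕b18⊕b19⊕b22⊕b23⊕b26⊕b27⊕b30⊕b31 = 1⊕1⊕1⊕1⊕1⊕1⊕0⊕0⊕1⊕0⊕0⊕0⊕0⊕0⊕0⊕1 = 0
s4: b4⊕b5⊕b6⊕b7⊕b12⊕b13⊕b14⊕b15⊕b20⊕b21⊕b22⊕b23⊕b28⊕b29⊕b30⊕b31 = 0⊕1⊕1⊕1⊕0⊕0⊕0⊕0⊕1⊕1⊕0⊕0⊕1⊕0⊕0⊕1 = 1
s8: b8⊕b9⊕b10⊕b11⊕b12⊕b13⊕b14⊕b15⊕b24⊕b25⊕b26⊕b27⊕b28⊕b29⊕b30⊕b31 = 0⊕1⊕1⊕1⊕0⊕0⊕0⊕0⊕1⊕1⊕0⊕0⊕1⊕0⊕0⊕1 = 1
s16: b16⊕b17⊕b18⊕b19⊕b20⊕b21⊕b22⊕b23⊕b24⊕b25⊕b26⊕b27⊕b28⊕b29⊕b30⊕b31 = 0⊕0⊕1⊕0⊕1⊕1⊕0⊕0⊕1⊕1⊕0⊕0⊕1⊕0⊕0⊕1 = 1
Syndrome (s16...s1) = 11101 → position 29.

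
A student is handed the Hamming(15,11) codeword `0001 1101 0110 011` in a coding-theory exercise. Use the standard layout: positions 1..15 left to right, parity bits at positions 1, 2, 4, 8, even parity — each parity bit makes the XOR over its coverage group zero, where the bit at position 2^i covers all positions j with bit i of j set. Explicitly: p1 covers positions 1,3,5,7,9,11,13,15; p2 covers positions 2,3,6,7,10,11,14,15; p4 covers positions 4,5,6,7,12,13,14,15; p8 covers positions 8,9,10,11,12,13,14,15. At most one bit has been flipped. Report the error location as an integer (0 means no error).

15

s1: b1⊕b3⊕b5⊕b7⊕b9⊕b11⊕b13⊕b15 = 0⊕0⊕1⊕0⊕0⊕1⊕0⊕1 = 1
s2: b2⊕b3⊕b6⊕b7⊕b10⊕b11⊕b14⊕b15 = 0⊕0⊕1⊕0⊕1⊕1⊕1⊕1 = 1
s4: b4⊕b5⊕b6⊕b7⊕b12⊕b13⊕b14⊕b15 = 1⊕1⊕1⊕0⊕0⊕0⊕1⊕1 = 1
s8: b8⊕b9⊕b10⊕b11⊕b12⊕b13⊕b14⊕b15 = 1⊕0⊕1⊕1⊕0⊕0⊕1⊕1 = 1
Syndrome (s8...s1) = 1111 → position 15.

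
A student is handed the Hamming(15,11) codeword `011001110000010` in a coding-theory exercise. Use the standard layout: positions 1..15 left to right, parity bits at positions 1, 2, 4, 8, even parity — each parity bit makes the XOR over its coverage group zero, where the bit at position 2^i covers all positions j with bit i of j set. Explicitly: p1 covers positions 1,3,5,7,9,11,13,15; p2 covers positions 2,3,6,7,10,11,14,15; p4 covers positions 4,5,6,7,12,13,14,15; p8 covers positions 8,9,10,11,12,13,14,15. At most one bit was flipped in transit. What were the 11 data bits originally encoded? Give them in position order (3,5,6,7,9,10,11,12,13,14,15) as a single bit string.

s1: b1⊕b3⊕b5⊕b7⊕b9⊕b11⊕b13⊕b15 = 0⊕1⊕0⊕1⊕0⊕0⊕0⊕0 = 0
s2: b2⊕b3⊕b6⊕b7⊕b10⊕b11⊕b14⊕b15 = 1⊕1⊕1⊕1⊕0⊕0⊕1⊕0 = 1
s4: b4⊕b5⊕b6⊕b7⊕b12⊕b13⊕b14⊕b15 = 0⊕0⊕1⊕1⊕0⊕0⊕1⊕0 = 1
s8: b8⊕b9⊕b10⊕b11⊕b12⊕b13⊕b14⊕b15 = 1⊕0⊕0⊕0⊕0⊕0⊕1⊕0 = 0
Syndrome (s8...s1) = 0110 → position 6.
Flip bit 6: corrected codeword = 011000110000010
Data bits at positions 3,5,6,7,9,10,11,12,13,14,15: 10010000010

10010000010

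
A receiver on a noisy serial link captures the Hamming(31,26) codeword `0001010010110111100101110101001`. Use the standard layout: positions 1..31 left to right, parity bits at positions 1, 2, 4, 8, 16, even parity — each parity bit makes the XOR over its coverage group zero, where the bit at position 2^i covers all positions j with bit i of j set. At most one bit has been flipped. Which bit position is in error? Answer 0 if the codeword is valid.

24

s1: b1⊕b3⊕b5⊕b7⊕b9⊕b11⊕b13⊕b15⊕b17⊕b19⊕b21⊕b23⊕b25⊕b27⊕b29⊕b31 = 0⊕0⊕0⊕0⊕1⊕1⊕0⊕1⊕1⊕0⊕0⊕1⊕0⊕0⊕0⊕1 = 0
s2: b2⊕b3⊕b6⊕b7⊕b10⊕b11⊕b14⊕b15⊕b18⊕b19⊕b22⊕b23⊕b26⊕b27⊕b30⊕b31 = 0⊕0⊕1⊕0⊕0⊕1⊕1⊕1⊕0⊕0⊕1⊕1⊕1⊕0⊕0⊕1 = 0
s4: b4⊕b5⊕b6⊕b7⊕b12⊕b13⊕b14⊕b15⊕b20⊕b21⊕b22⊕b23⊕b28⊕b29⊕b30⊕b31 = 1⊕0⊕1⊕0⊕1⊕0⊕1⊕1⊕1⊕0⊕1⊕1⊕1⊕0⊕0⊕1 = 0
s8: b8⊕b9⊕b10⊕b11⊕b12⊕b13⊕b14⊕b15⊕b24⊕b25⊕b26⊕b27⊕b28⊕b29⊕b30⊕b31 = 0⊕1⊕0⊕1⊕1⊕0⊕1⊕1⊕1⊕0⊕1⊕0⊕1⊕0⊕0⊕1 = 1
s16: b16⊕b17⊕b18⊕b19⊕b20⊕b21⊕b22⊕b23⊕b24⊕b25⊕b26⊕b27⊕b28⊕b29⊕b30⊕b31 = 1⊕1⊕0⊕0⊕1⊕0⊕1⊕1⊕1⊕0⊕1⊕0⊕1⊕0⊕0⊕1 = 1
Syndrome (s16...s1) = 11000 → position 24.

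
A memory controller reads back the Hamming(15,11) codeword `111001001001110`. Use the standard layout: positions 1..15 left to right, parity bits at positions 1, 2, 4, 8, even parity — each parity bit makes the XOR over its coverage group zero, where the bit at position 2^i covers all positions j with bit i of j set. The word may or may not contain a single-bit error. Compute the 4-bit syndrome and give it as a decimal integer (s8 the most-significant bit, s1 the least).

s1: b1⊕b3⊕b5⊕b7⊕b9⊕b11⊕b13⊕b15 = 1⊕1⊕0⊕0⊕1⊕0⊕1⊕0 = 0
s2: b2⊕b3⊕b6⊕b7⊕b10⊕b11⊕b14⊕b15 = 1⊕1⊕1⊕0⊕0⊕0⊕1⊕0 = 0
s4: b4⊕b5⊕b6⊕b7⊕b12⊕b13⊕b14⊕b15 = 0⊕0⊕1⊕0⊕1⊕1⊕1⊕0 = 0
s8: b8⊕b9⊕b10⊕b11⊕b12⊕b13⊕b14⊕b15 = 0⊕1⊕0⊕0⊕1⊕1⊕1⊕0 = 0
Syndrome (s8...s1) = 0000 → position 0 (no error).

0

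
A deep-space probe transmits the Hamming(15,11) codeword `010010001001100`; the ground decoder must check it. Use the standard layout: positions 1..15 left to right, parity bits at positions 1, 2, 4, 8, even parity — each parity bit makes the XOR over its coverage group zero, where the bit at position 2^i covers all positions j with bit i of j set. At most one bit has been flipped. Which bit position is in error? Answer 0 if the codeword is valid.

s1: b1⊕b3⊕b5⊕b7⊕b9⊕b11⊕b13⊕b15 = 0⊕0⊕1⊕0⊕1⊕0⊕1⊕0 = 1
s2: b2⊕b3⊕b6⊕b7⊕b10⊕b11⊕b14⊕b15 = 1⊕0⊕0⊕0⊕0⊕0⊕0⊕0 = 1
s4: b4⊕b5⊕b6⊕b7⊕b12⊕b13⊕b14⊕b15 = 0⊕1⊕0⊕0⊕1⊕1⊕0⊕0 = 1
s8: b8⊕b9⊕b10⊕b11⊕b12⊕b13⊕b14⊕b15 = 0⊕1⊕0⊕0⊕1⊕1⊕0⊕0 = 1
Syndrome (s8...s1) = 1111 → position 15.

15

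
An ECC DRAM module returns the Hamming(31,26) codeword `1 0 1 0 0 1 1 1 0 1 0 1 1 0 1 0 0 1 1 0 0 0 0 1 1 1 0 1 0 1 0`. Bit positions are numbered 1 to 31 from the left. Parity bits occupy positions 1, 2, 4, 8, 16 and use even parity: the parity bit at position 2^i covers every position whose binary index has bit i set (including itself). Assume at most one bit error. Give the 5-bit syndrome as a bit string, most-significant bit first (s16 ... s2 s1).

s1: b1⊕b3⊕b5⊕b7⊕b9⊕b11⊕b13⊕b15⊕b17⊕b19⊕b21⊕b23⊕b25⊕b27⊕b29⊕b31 = 1⊕1⊕0⊕1⊕0⊕0⊕1⊕1⊕0⊕1⊕0⊕0⊕1⊕0⊕0⊕0 = 1
s2: b2⊕b3⊕b6⊕b7⊕b10⊕b11⊕b14⊕b15⊕b18⊕b19⊕b22⊕b23⊕b26⊕b27⊕b30⊕b31 = 0⊕1⊕1⊕1⊕1⊕0⊕0⊕1⊕1⊕1⊕0⊕0⊕1⊕0⊕1⊕0 = 1
s4: b4⊕b5⊕b6⊕b7⊕b12⊕b13⊕b14⊕b15⊕b20⊕b21⊕b22⊕b23⊕b28⊕b29⊕b30⊕b31 = 0⊕0⊕1⊕1⊕1⊕1⊕0⊕1⊕0⊕0⊕0⊕0⊕1⊕0⊕1⊕0 = 1
s8: b8⊕b9⊕b10⊕b11⊕b12⊕b13⊕b14⊕b15⊕b24⊕b25⊕b26⊕b27⊕b28⊕b29⊕b30⊕b31 = 1⊕0⊕1⊕0⊕1⊕1⊕0⊕1⊕1⊕1⊕1⊕0⊕1⊕0⊕1⊕0 = 0
s16: b16⊕b17⊕b18⊕b19⊕b20⊕b21⊕b22⊕b23⊕b24⊕b25⊕b26⊕b27⊕b28⊕b29⊕b30⊕b31 = 0⊕0⊕1⊕1⊕0⊕0⊕0⊕0⊕1⊕1⊕1⊕0⊕1⊕0⊕1⊕0 = 1
Syndrome (s16...s1) = 10111 → position 23.

10111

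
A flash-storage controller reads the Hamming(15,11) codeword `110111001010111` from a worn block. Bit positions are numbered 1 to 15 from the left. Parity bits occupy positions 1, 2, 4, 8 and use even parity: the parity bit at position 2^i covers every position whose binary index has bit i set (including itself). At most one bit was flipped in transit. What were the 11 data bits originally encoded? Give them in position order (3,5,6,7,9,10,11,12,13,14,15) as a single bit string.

s1: b1⊕b3⊕b5⊕b7⊕b9⊕b11⊕b13⊕b15 = 1⊕0⊕1⊕0⊕1⊕1⊕1⊕1 = 0
s2: b2⊕b3⊕b6⊕b7⊕b10⊕b11⊕b14⊕b15 = 1⊕0⊕1⊕0⊕0⊕1⊕1⊕1 = 1
s4: b4⊕b5⊕b6⊕b7⊕b12⊕b13⊕b14⊕b15 = 1⊕1⊕1⊕0⊕0⊕1⊕1⊕1 = 0
s8: b8⊕b9⊕b10⊕b11⊕b12⊕b13⊕b14⊕b15 = 0⊕1⊕0⊕1⊕0⊕1⊕1⊕1 = 1
Syndrome (s8...s1) = 1010 → position 10.
Flip bit 10: corrected codeword = 110111001110111
Data bits at positions 3,5,6,7,9,10,11,12,13,14,15: 01101110111

01101110111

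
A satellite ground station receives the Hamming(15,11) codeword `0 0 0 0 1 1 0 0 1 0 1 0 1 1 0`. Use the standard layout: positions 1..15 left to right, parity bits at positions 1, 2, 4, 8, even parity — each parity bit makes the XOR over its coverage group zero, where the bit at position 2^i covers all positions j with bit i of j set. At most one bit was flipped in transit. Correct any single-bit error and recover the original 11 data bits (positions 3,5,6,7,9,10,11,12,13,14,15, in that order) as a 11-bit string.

01101010110

s1: b1⊕b3⊕b5⊕b7⊕b9⊕b11⊕b13⊕b15 = 0⊕0⊕1⊕0⊕1⊕1⊕1⊕0 = 0
s2: b2⊕b3⊕b6⊕b7⊕b10⊕b11⊕b14⊕b15 = 0⊕0⊕1⊕0⊕0⊕1⊕1⊕0 = 1
s4: b4⊕b5⊕b6⊕b7⊕b12⊕b13⊕b14⊕b15 = 0⊕1⊕1⊕0⊕0⊕1⊕1⊕0 = 0
s8: b8⊕b9⊕b10⊕b11⊕b12⊕b13⊕b14⊕b15 = 0⊕1⊕0⊕1⊕0⊕1⊕1⊕0 = 0
Syndrome (s8...s1) = 0010 → position 2.
Flip bit 2: corrected codeword = 010011001010110
Data bits at positions 3,5,6,7,9,10,11,12,13,14,15: 01101010110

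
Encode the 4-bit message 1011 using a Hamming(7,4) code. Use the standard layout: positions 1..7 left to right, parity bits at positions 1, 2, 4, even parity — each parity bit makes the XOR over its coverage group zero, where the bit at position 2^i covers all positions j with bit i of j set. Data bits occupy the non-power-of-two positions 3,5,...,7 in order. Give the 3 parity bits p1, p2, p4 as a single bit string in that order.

Place data bits at non-power-of-two positions: b3=1, b5=0, b6=1, b7=1.
p1 = XOR of data positions {3,5,7} = 1⊕0⊕1 = 0
p2 = XOR of data positions {3,6,7} = 1⊕1⊕1 = 1
p4 = XOR of data positions {5,6,7} = 0⊕1⊕1 = 0
Parity bits p1,p2,p4 = 010

010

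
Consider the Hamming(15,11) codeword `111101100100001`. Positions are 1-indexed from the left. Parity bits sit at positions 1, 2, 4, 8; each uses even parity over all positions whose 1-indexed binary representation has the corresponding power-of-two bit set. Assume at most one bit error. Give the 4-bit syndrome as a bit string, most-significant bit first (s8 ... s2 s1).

0000

s1: b1⊕b3⊕b5⊕b7⊕b9⊕b11⊕b13⊕b15 = 1⊕1⊕0⊕1⊕0⊕0⊕0⊕1 = 0
s2: b2⊕b3⊕b6⊕b7⊕b10⊕b11⊕b14⊕b15 = 1⊕1⊕1⊕1⊕1⊕0⊕0⊕1 = 0
s4: b4⊕b5⊕b6⊕b7⊕b12⊕b13⊕b14⊕b15 = 1⊕0⊕1⊕1⊕0⊕0⊕0⊕1 = 0
s8: b8⊕b9⊕b10⊕b11⊕b12⊕b13⊕b14⊕b15 = 0⊕0⊕1⊕0⊕0⊕0⊕0⊕1 = 0
Syndrome (s8...s1) = 0000 → position 0 (no error).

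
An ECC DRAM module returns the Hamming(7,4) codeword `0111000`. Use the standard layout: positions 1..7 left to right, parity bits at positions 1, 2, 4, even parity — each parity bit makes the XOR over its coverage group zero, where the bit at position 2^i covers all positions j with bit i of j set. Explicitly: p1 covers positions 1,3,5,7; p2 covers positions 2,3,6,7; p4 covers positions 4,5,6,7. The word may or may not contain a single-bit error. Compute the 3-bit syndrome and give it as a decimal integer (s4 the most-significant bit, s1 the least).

5

s1: b1⊕b3⊕b5⊕b7 = 0⊕1⊕0⊕0 = 1
s2: b2⊕b3⊕b6⊕b7 = 1⊕1⊕0⊕0 = 0
s4: b4⊕b5⊕b6⊕b7 = 1⊕0⊕0⊕0 = 1
Syndrome (s4...s1) = 101 → position 5.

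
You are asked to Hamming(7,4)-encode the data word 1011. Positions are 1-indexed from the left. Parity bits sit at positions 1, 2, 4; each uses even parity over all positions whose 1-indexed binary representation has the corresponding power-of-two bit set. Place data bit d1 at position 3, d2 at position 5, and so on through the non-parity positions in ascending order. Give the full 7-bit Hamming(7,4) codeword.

0110011

Place data bits at non-power-of-two positions: b3=1, b5=0, b6=1, b7=1.
p1 = XOR of data positions {3,5,7} = 1⊕0⊕1 = 0
p2 = XOR of data positions {3,6,7} = 1⊕1⊕1 = 1
p4 = XOR of data positions {5,6,7} = 0⊕1⊕1 = 0
Codeword b1..b7 = 0110011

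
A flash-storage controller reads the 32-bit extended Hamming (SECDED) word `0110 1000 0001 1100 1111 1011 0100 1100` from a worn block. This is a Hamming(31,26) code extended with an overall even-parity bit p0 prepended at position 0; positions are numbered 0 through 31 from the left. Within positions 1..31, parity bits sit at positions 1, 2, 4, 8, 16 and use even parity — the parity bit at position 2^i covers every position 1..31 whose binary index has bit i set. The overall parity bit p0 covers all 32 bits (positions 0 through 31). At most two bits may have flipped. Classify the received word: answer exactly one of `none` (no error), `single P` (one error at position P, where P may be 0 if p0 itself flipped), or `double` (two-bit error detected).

s1: b1⊕b3⊕b5⊕b7⊕b9⊕b11⊕b13⊕b15⊕b17⊕b19⊕b21⊕b23⊕b25⊕b27⊕b29⊕b31 = 1⊕0⊕0⊕0⊕0⊕1⊕1⊕0⊕1⊕1⊕0⊕1⊕1⊕0⊕1⊕0 = 0
s2: b2⊕b3⊕b6⊕b7⊕b10⊕b11⊕b14⊕b15⊕b18⊕b19⊕b22⊕b23⊕b26⊕b27⊕b30⊕b31 = 1⊕0⊕0⊕0⊕0⊕1⊕0⊕0⊕1⊕1⊕1⊕1⊕0⊕0⊕0⊕0 = 0
s4: b4⊕b5⊕b6⊕b7⊕b12⊕b13⊕b14⊕b15⊕b20⊕b21⊕b22⊕b23⊕b28⊕b29⊕b30⊕b31 = 1⊕0⊕0⊕0⊕1⊕1⊕0⊕0⊕1⊕0⊕1⊕1⊕1⊕1⊕0⊕0 = 0
s8: b8⊕b9⊕b10⊕b11⊕b12⊕b13⊕b14⊕b15⊕b24⊕b25⊕b26⊕b27⊕b28⊕b29⊕b30⊕b31 = 0⊕0⊕0⊕1⊕1⊕1⊕0⊕0⊕0⊕1⊕0⊕0⊕1⊕1⊕0⊕0 = 0
s16: b16⊕b17⊕b18⊕b19⊕b20⊕b21⊕b22⊕b23⊕b24⊕b25⊕b26⊕b27⊕b28⊕b29⊕b30⊕b31 = 1⊕1⊕1⊕1⊕1⊕0⊕1⊕1⊕0⊕1⊕0⊕0⊕1⊕1⊕0⊕0 = 0
Syndrome (s16...s1) = 00000 → position 0 (no error).
Overall parity (XOR of all 32 bits, including p0): 0⊕1⊕1⊕0⊕1⊕0⊕0⊕0⊕0⊕0⊕0⊕1⊕1⊕1⊕0⊕0⊕1⊕1⊕1⊕1⊕1⊕0⊕1⊕1⊕0⊕1⊕0⊕0⊕1⊕1⊕0⊕0 = 0
Overall=0, syndrome position=0 → no error.

none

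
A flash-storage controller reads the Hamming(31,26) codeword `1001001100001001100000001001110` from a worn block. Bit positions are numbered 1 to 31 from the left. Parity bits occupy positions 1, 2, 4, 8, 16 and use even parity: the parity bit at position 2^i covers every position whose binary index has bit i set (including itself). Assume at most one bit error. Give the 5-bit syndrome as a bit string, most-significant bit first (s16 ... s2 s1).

00000

s1: b1⊕b3⊕b5⊕b7⊕b9⊕b11⊕b13⊕b15⊕b17⊕b19⊕b21⊕b23⊕b25⊕b27⊕b29⊕b31 = 1⊕0⊕0⊕1⊕0⊕0⊕1⊕0⊕1⊕0⊕0⊕0⊕1⊕0⊕1⊕0 = 0
s2: b2⊕b3⊕b6⊕b7⊕b10⊕b11⊕b14⊕b15⊕b18⊕b19⊕b22⊕b23⊕b26⊕b27⊕b30⊕b31 = 0⊕0⊕0⊕1⊕0⊕0⊕0⊕0⊕0⊕0⊕0⊕0⊕0⊕0⊕1⊕0 = 0
s4: b4⊕b5⊕b6⊕b7⊕b12⊕b13⊕b14⊕b15⊕b20⊕b21⊕b22⊕b23⊕b28⊕b29⊕b30⊕b31 = 1⊕0⊕0⊕1⊕0⊕1⊕0⊕0⊕0⊕0⊕0⊕0⊕1⊕1⊕1⊕0 = 0
s8: b8⊕b9⊕b10⊕b11⊕b12⊕b13⊕b14⊕b15⊕b24⊕b25⊕b26⊕b27⊕b28⊕b29⊕b30⊕b31 = 1⊕0⊕0⊕0⊕0⊕1⊕0⊕0⊕0⊕1⊕0⊕0⊕1⊕1⊕1⊕0 = 0
s16: b16⊕b17⊕b18⊕b19⊕b20⊕b21⊕b22⊕b23⊕b24⊕b25⊕b26⊕b27⊕b28⊕b29⊕b30⊕b31 = 1⊕1⊕0⊕0⊕0⊕0⊕0⊕0⊕0⊕1⊕0⊕0⊕1⊕1⊕1⊕0 = 0
Syndrome (s16...s1) = 00000 → position 0 (no error).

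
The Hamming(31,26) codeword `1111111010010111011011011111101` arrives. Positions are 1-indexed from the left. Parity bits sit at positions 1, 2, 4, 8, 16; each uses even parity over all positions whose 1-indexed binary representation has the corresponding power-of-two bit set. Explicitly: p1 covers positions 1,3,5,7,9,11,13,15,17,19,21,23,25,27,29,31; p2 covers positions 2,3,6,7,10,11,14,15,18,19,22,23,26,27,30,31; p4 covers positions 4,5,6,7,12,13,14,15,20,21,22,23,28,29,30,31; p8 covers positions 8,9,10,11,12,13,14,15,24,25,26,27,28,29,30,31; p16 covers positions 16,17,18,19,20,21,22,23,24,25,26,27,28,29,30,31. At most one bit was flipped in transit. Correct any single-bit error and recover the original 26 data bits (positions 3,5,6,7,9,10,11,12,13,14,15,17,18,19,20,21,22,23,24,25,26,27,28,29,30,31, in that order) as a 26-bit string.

11111001011011011011111101

s1: b1⊕b3⊕b5⊕b7⊕b9⊕b11⊕b13⊕b15⊕b17⊕b19⊕b21⊕b23⊕b25⊕b27⊕b29⊕b31 = 1⊕1⊕1⊕1⊕1⊕0⊕0⊕1⊕0⊕1⊕1⊕0⊕1⊕1⊕1⊕1 = 0
s2: b2⊕b3⊕b6⊕b7⊕b10⊕b11⊕b14⊕b15⊕b18⊕b19⊕b22⊕b23⊕b26⊕b27⊕b30⊕b31 = 1⊕1⊕1⊕1⊕0⊕0⊕1⊕1⊕1⊕1⊕1⊕0⊕1⊕1⊕0⊕1 = 0
s4: b4⊕b5⊕b6⊕b7⊕b12⊕b13⊕b14⊕b15⊕b20⊕b21⊕b22⊕b23⊕b28⊕b29⊕b30⊕b31 = 1⊕1⊕1⊕1⊕1⊕0⊕1⊕1⊕0⊕1⊕1⊕0⊕1⊕1⊕0⊕1 = 0
s8: b8⊕b9⊕b10⊕b11⊕b12⊕b13⊕b14⊕b15⊕b24⊕b25⊕b26⊕b27⊕b28⊕b29⊕b30⊕b31 = 0⊕1⊕0⊕0⊕1⊕0⊕1⊕1⊕1⊕1⊕1⊕1⊕1⊕1⊕0⊕1 = 1
s16: b16⊕b17⊕b18⊕b19⊕b20⊕b21⊕b22⊕b23⊕b24⊕b25⊕b26⊕b27⊕b28⊕b29⊕b30⊕b31 = 1⊕0⊕1⊕1⊕0⊕1⊕1⊕0⊕1⊕1⊕1⊕1⊕1⊕1⊕0⊕1 = 0
Syndrome (s16...s1) = 01000 → position 8.
Flip bit 8: corrected codeword = 1111111110010111011011011111101
Data bits at positions 3,5,6,7,9,10,11,12,13,14,15,17,18,19,20,21,22,23,24,25,26,27,28,29,30,31: 11111001011011011011111101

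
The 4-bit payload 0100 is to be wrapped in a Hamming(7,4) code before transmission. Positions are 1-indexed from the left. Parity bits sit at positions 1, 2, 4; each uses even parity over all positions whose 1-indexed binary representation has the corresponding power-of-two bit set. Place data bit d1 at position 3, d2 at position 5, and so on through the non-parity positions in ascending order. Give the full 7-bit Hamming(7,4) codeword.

Place data bits at non-power-of-two positions: b3=0, b5=1, b6=0, b7=0.
p1 = XOR of data positions {3,5,7} = 0⊕1⊕0 = 1
p2 = XOR of data positions {3,6,7} = 0⊕0⊕0 = 0
p4 = XOR of data positions {5,6,7} = 1⊕0⊕0 = 1
Codeword b1..b7 = 1001100

1001100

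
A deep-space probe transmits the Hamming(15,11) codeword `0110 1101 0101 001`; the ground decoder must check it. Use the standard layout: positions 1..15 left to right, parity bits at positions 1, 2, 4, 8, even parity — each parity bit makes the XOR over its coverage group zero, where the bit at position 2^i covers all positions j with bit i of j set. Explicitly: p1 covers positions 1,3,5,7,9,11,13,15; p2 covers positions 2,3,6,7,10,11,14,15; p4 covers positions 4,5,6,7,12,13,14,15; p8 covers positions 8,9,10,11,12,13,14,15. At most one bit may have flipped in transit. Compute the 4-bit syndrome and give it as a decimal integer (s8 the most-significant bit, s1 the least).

s1: b1⊕b3⊕b5⊕b7⊕b9⊕b11⊕b13⊕b15 = 0⊕1⊕1⊕0⊕0⊕0⊕0⊕1 = 1
s2: b2⊕b3⊕b6⊕b7⊕b10⊕b11⊕b14⊕b15 = 1⊕1⊕1⊕0⊕1⊕0⊕0⊕1 = 1
s4: b4⊕b5⊕b6⊕b7⊕b12⊕b13⊕b14⊕b15 = 0⊕1⊕1⊕0⊕1⊕0⊕0⊕1 = 0
s8: b8⊕b9⊕b10⊕b11⊕b12⊕b13⊕b14⊕b15 = 1⊕0⊕1⊕0⊕1⊕0⊕0⊕1 = 0
Syndrome (s8...s1) = 0011 → position 3.

3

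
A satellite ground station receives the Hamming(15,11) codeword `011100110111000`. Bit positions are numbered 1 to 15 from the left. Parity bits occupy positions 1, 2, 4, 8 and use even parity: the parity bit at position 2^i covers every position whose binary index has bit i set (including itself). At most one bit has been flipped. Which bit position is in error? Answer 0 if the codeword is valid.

s1: b1⊕b3⊕b5⊕b7⊕b9⊕b11⊕b13⊕b15 = 0⊕1⊕0⊕1⊕0⊕1⊕0⊕0 = 1
s2: b2⊕b3⊕b6⊕b7⊕b10⊕b11⊕b14⊕b15 = 1⊕1⊕0⊕1⊕1⊕1⊕0⊕0 = 1
s4: b4⊕b5⊕b6⊕b7⊕b12⊕b13⊕b14⊕b15 = 1⊕0⊕0⊕1⊕1⊕0⊕0⊕0 = 1
s8: b8⊕b9⊕b10⊕b11⊕b12⊕b13⊕b14⊕b15 = 1⊕0⊕1⊕1⊕1⊕0⊕0⊕0 = 0
Syndrome (s8...s1) = 0111 → position 7.

7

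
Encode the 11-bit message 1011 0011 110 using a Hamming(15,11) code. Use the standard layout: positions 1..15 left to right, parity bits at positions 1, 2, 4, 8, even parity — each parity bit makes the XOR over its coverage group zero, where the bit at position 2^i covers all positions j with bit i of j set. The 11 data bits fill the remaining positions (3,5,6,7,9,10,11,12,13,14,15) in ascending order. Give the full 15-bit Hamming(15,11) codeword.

011101100011110

Place data bits at non-power-of-two positions: b3=1, b5=0, b6=1, b7=1, b9=0, b10=0, b11=1, b12=1, b13=1, b14=1, b15=0.
p1 = XOR of data positions {3,5,7,9,11,13,15} = 1⊕0⊕1⊕0⊕1⊕1⊕0 = 0
p2 = XOR of data positions {3,6,7,10,11,14,15} = 1⊕1⊕1⊕0⊕1⊕1⊕0 = 1
p4 = XOR of data positions {5,6,7,12,13,14,15} = 0⊕1⊕1⊕1⊕1⊕1⊕0 = 1
p8 = XOR of data positions {9,10,11,12,13,14,15} = 0⊕0⊕1⊕1⊕1⊕1⊕0 = 0
Codeword b1..b15 = 011101100011110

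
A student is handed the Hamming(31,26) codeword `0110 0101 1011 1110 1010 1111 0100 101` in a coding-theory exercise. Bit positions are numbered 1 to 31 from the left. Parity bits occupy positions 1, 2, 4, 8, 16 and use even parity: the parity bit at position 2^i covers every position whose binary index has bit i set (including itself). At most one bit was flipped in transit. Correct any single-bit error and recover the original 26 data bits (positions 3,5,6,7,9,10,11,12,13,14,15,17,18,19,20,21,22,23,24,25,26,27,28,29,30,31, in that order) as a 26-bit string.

10101011111101011110110101

s1: b1⊕b3⊕b5⊕b7⊕b9⊕b11⊕b13⊕b15⊕b17⊕b19⊕b21⊕b23⊕b25⊕b27⊕b29⊕b31 = 0⊕1⊕0⊕0⊕1⊕1⊕1⊕1⊕1⊕1⊕1⊕1⊕0⊕0⊕1⊕1 = 1
s2: b2⊕b3⊕b6⊕b7⊕b10⊕b11⊕b14⊕b15⊕b18⊕b19⊕b22⊕b23⊕b26⊕b27⊕b30⊕b31 = 1⊕1⊕1⊕0⊕0⊕1⊕1⊕1⊕0⊕1⊕1⊕1⊕1⊕0⊕0⊕1 = 1
s4: b4⊕b5⊕b6⊕b7⊕b12⊕b13⊕b14⊕b15⊕b20⊕b21⊕b22⊕b23⊕b28⊕b29⊕b30⊕b31 = 0⊕0⊕1⊕0⊕1⊕1⊕1⊕1⊕0⊕1⊕1⊕1⊕0⊕1⊕0⊕1 = 0
s8: b8⊕b9⊕b10⊕b11⊕b12⊕b13⊕b14⊕b15⊕b24⊕b25⊕b26⊕b27⊕b28⊕b29⊕b30⊕b31 = 1⊕1⊕0⊕1⊕1⊕1⊕1⊕1⊕1⊕0⊕1⊕0⊕0⊕1⊕0⊕1 = 1
s16: b16⊕b17⊕b18⊕b19⊕b20⊕b21⊕b22⊕b23⊕b24⊕b25⊕b26⊕b27⊕b28⊕b29⊕b30⊕b31 = 0⊕1⊕0⊕1⊕0⊕1⊕1⊕1⊕1⊕0⊕1⊕0⊕0⊕1⊕0⊕1 = 1
Syndrome (s16...s1) = 11011 → position 27.
Flip bit 27: corrected codeword = 0110010110111110101011110110101
Data bits at positions 3,5,6,7,9,10,11,12,13,14,15,17,18,19,20,21,22,23,24,25,26,27,28,29,30,31: 10101011111101011110110101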